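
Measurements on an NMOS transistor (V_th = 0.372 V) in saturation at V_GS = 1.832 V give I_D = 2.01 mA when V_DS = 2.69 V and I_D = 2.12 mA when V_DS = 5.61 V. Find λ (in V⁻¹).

λ = 0.0197 V⁻¹

With V_GS fixed, I_D ∝ (1 + λ V_DS) in saturation, so I_D2/I_D1 = (1 + λ V_DS2)/(1 + λ V_DS1).
2.12/2.01 = 1.055 = (1 + 5.61 λ)/(1 + 2.69 λ).
Solving: λ (I_D1 V_DS2 − I_D2 V_DS1) = I_D2 − I_D1, so λ = (2.12 − 2.01) / (2.01 × 5.61 − 2.12 × 2.69) = 0.11 / 5.57 = 0.0197 V⁻¹.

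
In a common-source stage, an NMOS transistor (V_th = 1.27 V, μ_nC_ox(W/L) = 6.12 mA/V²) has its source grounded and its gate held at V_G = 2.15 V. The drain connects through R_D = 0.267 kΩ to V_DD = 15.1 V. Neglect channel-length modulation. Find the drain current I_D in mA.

I_D = 2.37 mA

V_GS = V_G = 2.15 V, so V_ov = 2.15 − 1.27 = 0.88 V.
Assume saturation: I_D = ½ k_n V_ov² = 0.5 × 6.12 × 0.88² = 2.37 mA, giving V_DS = V_DD − I_D R_D = 15.1 − 2.37 × 0.267 = 14.5 V.
V_DS = 14.5 V ≥ V_ov = 0.88 V, confirming saturation.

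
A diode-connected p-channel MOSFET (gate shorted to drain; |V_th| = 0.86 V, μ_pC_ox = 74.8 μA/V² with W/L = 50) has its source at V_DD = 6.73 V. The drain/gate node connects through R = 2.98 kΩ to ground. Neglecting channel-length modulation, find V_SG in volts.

With gate tied to drain, V_SG = V_SD ≥ V_SG − |V_th|, so the device is in saturation.
k_p = μ_pC_ox · (W/L) = 3.74 mA/V².
KCL at the drain: ½ k_p (V_SG − |V_th|)² = (V_DD − V_SG)/R.
Let x = V_SG − 0.86. Then 5.57 x² + x − 5.87 = 0, giving x = 0.941 V (positive root), so V_SG = 1.8 V.
I_D = (V_DD − V_SG)/R = (6.73 − 1.8) / 2.98 = 1.65 mA.

V_SG = 1.80 V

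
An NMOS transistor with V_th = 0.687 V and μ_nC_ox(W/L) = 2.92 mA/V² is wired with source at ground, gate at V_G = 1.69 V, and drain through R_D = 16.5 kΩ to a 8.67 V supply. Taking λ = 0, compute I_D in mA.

V_GS = V_G = 1.69 V, so V_ov = 1.69 − 0.687 = 1 V.
Assume saturation: I_D = ½ k_n V_ov² = 0.5 × 2.92 × 1² = 1.47 mA, giving V_DS = V_DD − I_D R_D = 8.67 − 1.47 × 16.5 = -15.6 V.
But -15.6 V < V_ov = 1 V, so the device is actually in triode.
In triode I_D = k_n[V_ov V_DS − ½ V_DS²] and I_D = (V_DD − V_DS)/R_D. Equating: 24.1 V_DS² − 49.32 V_DS + 8.67 = 0, giving V_DS = 0.194 V (the root below V_ov).
I_D = (8.67 − 0.194) / 16.5 = 0.514 mA.

I_D = 0.514 mA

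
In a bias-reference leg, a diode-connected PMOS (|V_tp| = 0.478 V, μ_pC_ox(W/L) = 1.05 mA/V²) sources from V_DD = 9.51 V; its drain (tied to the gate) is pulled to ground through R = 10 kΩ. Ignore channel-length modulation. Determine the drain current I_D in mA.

I_D = 0.781 mA

With gate tied to drain, V_SG = V_SD ≥ V_SG − |V_tp|, so the device is in saturation.
KCL at the drain: ½ k_p (V_SG − |V_tp|)² = (V_DD − V_SG)/R.
Let x = V_SG − 0.478. Then 5.25 x² + x − 9.032 = 0, giving x = 1.22 V (positive root), so V_SG = 1.7 V.
I_D = (V_DD − V_SG)/R = (9.51 − 1.7) / 10 = 0.781 mA.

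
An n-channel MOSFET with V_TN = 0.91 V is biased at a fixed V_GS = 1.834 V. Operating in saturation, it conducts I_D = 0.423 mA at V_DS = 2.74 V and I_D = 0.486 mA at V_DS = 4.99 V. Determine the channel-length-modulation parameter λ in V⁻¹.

With V_GS fixed, I_D ∝ (1 + λ V_DS) in saturation, so I_D2/I_D1 = (1 + λ V_DS2)/(1 + λ V_DS1).
0.486/0.423 = 1.149 = (1 + 4.99 λ)/(1 + 2.74 λ).
Solving: λ (I_D1 V_DS2 − I_D2 V_DS1) = I_D2 − I_D1, so λ = (0.486 − 0.423) / (0.423 × 4.99 − 0.486 × 2.74) = 0.063 / 0.779 = 0.0809 V⁻¹.

λ = 0.0809 V⁻¹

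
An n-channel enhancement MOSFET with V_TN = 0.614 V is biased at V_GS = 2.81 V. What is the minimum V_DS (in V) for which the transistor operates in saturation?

The boundary between triode and saturation is V_DS = V_GS − V_TN = V_ov.
V_ov = 2.81 − 0.614 = 2.2 V.

V_DS,sat = 2.20 V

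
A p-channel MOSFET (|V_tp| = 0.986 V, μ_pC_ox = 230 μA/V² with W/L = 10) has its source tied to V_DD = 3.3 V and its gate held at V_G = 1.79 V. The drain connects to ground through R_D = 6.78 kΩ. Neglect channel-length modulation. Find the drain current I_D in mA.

V_SG = V_DD − V_G = 3.3 − 1.79 = 1.51 V, so V_ov = 1.51 − 0.986 = 0.524 V.
k_p = μ_pC_ox · (W/L) = 2.3 mA/V².
Assume saturation: I_D = ½ k_p V_ov² = 0.5 × 2.3 × 0.524² = 0.316 mA, giving V_SD = V_DD − I_D R_D = 3.3 − 0.316 × 6.78 = 1.16 V.
V_SD = 1.16 V ≥ V_ov = 0.524 V, confirming saturation.

I_D = 0.316 mA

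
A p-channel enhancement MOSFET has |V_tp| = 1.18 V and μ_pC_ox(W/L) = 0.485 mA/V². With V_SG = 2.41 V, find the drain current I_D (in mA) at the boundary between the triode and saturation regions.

I_D = 0.367 mA

At the boundary V_SD = V_ov = V_SG − |V_tp| = 2.41 − 1.18 = 1.23 V.
I_D = ½ k_p V_ov² = 0.5 × 0.485 × 1.23² = 0.367 mA.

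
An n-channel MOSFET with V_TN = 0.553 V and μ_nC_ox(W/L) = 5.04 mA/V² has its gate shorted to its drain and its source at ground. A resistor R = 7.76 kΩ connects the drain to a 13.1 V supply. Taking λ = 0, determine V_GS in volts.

V_GS = 1.33 V

With gate tied to drain, V_GS = V_DS ≥ V_GS − V_TN, so the device is in saturation.
KCL at the drain: ½ k_n (V_GS − V_TN)² = (V_DD − V_GS)/R.
Let x = V_GS − 0.553. Then 19.6 x² + x − 12.55 = 0, giving x = 0.776 V (positive root), so V_GS = 1.33 V.
I_D = (V_DD − V_GS)/R = (13.1 − 1.33) / 7.76 = 1.52 mA.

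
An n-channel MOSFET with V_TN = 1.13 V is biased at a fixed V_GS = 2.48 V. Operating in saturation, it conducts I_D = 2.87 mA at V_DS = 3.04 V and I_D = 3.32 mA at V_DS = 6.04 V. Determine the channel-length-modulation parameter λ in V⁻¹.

With V_GS fixed, I_D ∝ (1 + λ V_DS) in saturation, so I_D2/I_D1 = (1 + λ V_DS2)/(1 + λ V_DS1).
3.32/2.87 = 1.157 = (1 + 6.04 λ)/(1 + 3.04 λ).
Solving: λ (I_D1 V_DS2 − I_D2 V_DS1) = I_D2 − I_D1, so λ = (3.32 − 2.87) / (2.87 × 6.04 − 3.32 × 3.04) = 0.45 / 7.24 = 0.0621 V⁻¹.

λ = 0.0621 V⁻¹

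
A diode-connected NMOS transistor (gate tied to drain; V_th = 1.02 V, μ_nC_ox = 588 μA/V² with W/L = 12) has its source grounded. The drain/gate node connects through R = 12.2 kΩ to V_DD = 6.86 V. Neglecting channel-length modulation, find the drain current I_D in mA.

With gate tied to drain, V_GS = V_DS ≥ V_GS − V_th, so the device is in saturation.
k_n = μ_nC_ox · (W/L) = 7.056 mA/V².
KCL at the drain: ½ k_n (V_GS − V_th)² = (V_DD − V_GS)/R.
Let x = V_GS − 1.02. Then 43 x² + x − 5.84 = 0, giving x = 0.357 V (positive root), so V_GS = 1.38 V.
I_D = (V_DD − V_GS)/R = (6.86 − 1.38) / 12.2 = 0.449 mA.

I_D = 0.449 mA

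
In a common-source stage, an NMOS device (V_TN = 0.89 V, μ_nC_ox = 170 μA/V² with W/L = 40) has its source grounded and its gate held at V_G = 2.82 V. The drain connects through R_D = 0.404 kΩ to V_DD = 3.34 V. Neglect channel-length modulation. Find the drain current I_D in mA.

I_D = 6.75 mA

V_GS = V_G = 2.82 V, so V_ov = 2.82 − 0.89 = 1.93 V.
k_n = μ_nC_ox · (W/L) = 6.8 mA/V².
Assume saturation: I_D = ½ k_n V_ov² = 0.5 × 6.8 × 1.93² = 12.7 mA, giving V_DS = V_DD − I_D R_D = 3.34 − 12.7 × 0.404 = -1.78 V.
But -1.78 V < V_ov = 1.93 V, so the device is actually in triode.
In triode I_D = k_n[V_ov V_DS − ½ V_DS²] and I_D = (V_DD − V_DS)/R_D. Equating: 1.37 V_DS² − 6.302 V_DS + 3.34 = 0, giving V_DS = 0.611 V (the root below V_ov).
I_D = (3.34 − 0.611) / 0.404 = 6.75 mA.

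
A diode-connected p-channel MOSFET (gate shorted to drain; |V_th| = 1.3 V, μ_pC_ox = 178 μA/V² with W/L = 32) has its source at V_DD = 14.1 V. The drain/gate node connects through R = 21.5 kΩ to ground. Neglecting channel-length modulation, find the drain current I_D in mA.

With gate tied to drain, V_SG = V_SD ≥ V_SG − |V_th|, so the device is in saturation.
k_p = μ_pC_ox · (W/L) = 5.696 mA/V².
KCL at the drain: ½ k_p (V_SG − |V_th|)² = (V_DD − V_SG)/R.
Let x = V_SG − 1.3. Then 61.2 x² + x − 12.8 = 0, giving x = 0.449 V (positive root), so V_SG = 1.75 V.
I_D = (V_DD − V_SG)/R = (14.1 − 1.75) / 21.5 = 0.574 mA.

I_D = 0.574 mA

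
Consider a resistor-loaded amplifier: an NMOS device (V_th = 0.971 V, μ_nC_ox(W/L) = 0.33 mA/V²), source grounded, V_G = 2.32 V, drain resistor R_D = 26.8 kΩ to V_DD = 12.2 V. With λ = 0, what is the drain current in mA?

I_D = 0.300 mA

V_GS = V_G = 2.32 V, so V_ov = 2.32 − 0.971 = 1.35 V.
Assume saturation: I_D = ½ k_n V_ov² = 0.5 × 0.33 × 1.35² = 0.3 mA, giving V_DS = V_DD − I_D R_D = 12.2 − 0.3 × 26.8 = 4.15 V.
V_DS = 4.15 V ≥ V_ov = 1.35 V, confirming saturation.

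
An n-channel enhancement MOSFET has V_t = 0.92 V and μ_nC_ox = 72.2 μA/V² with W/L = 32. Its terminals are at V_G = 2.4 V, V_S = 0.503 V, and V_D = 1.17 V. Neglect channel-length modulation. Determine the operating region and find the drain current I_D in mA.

V_GS = V_G − V_S = 2.4 − 0.503 = 1.9 V; V_DS = V_D − V_S = 1.17 − 0.503 = 0.667 V.
k_n = μ_nC_ox · (W/L) = 2.31 mA/V².
V_ov = V_GS − V_t = 1.9 − 0.92 = 0.977 V.
Since V_DS = 0.667 V < V_ov = 0.977 V, the device is in the triode region.
I_D = k_n [V_ov · V_DS − ½ V_DS²] = 2.31 × [0.977 × 0.667 − 0.5 × 0.667²] = 0.992 mA.

Triode; I_D = 0.992 mA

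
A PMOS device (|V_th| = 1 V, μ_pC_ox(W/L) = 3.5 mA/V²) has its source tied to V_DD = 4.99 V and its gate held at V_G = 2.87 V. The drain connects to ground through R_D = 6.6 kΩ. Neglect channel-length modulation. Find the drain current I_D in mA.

I_D = 0.725 mA

V_SG = V_DD − V_G = 4.99 − 2.87 = 2.12 V, so V_ov = 2.12 − 1 = 1.12 V.
Assume saturation: I_D = ½ k_p V_ov² = 0.5 × 3.5 × 1.12² = 2.2 mA, giving V_SD = V_DD − I_D R_D = 4.99 − 2.2 × 6.6 = -9.5 V.
But -9.5 V < V_ov = 1.12 V, so the device is actually in triode.
In triode I_D = k_p[V_ov V_SD − ½ V_SD²] and I_D = (V_DD − V_SD)/R_D. Equating: 11.5 V_SD² − 26.87 V_SD + 4.99 = 0, giving V_SD = 0.203 V (the root below V_ov).
I_D = (4.99 − 0.203) / 6.6 = 0.725 mA.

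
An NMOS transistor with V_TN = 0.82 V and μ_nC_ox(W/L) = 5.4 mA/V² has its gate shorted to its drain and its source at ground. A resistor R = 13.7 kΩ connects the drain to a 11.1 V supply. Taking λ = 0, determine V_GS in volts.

V_GS = 1.33 V

With gate tied to drain, V_GS = V_DS ≥ V_GS − V_TN, so the device is in saturation.
KCL at the drain: ½ k_n (V_GS − V_TN)² = (V_DD − V_GS)/R.
Let x = V_GS − 0.82. Then 37 x² + x − 10.28 = 0, giving x = 0.514 V (positive root), so V_GS = 1.33 V.
I_D = (V_DD − V_GS)/R = (11.1 − 1.33) / 13.7 = 0.713 mA.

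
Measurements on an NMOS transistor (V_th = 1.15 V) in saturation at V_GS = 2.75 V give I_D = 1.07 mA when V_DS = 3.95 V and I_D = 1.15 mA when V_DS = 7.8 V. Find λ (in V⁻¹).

λ = 0.0210 V⁻¹

With V_GS fixed, I_D ∝ (1 + λ V_DS) in saturation, so I_D2/I_D1 = (1 + λ V_DS2)/(1 + λ V_DS1).
1.15/1.07 = 1.075 = (1 + 7.8 λ)/(1 + 3.95 λ).
Solving: λ (I_D1 V_DS2 − I_D2 V_DS1) = I_D2 − I_D1, so λ = (1.15 − 1.07) / (1.07 × 7.8 − 1.15 × 3.95) = 0.08 / 3.8 = 0.021 V⁻¹.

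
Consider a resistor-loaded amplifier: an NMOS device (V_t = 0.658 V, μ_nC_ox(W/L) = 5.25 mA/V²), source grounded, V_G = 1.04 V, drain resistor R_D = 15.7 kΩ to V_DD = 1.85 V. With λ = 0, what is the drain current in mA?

V_GS = V_G = 1.04 V, so V_ov = 1.04 − 0.658 = 0.382 V.
Assume saturation: I_D = ½ k_n V_ov² = 0.5 × 5.25 × 0.382² = 0.383 mA, giving V_DS = V_DD − I_D R_D = 1.85 − 0.383 × 15.7 = -4.16 V.
But -4.16 V < V_ov = 0.382 V, so the device is actually in triode.
In triode I_D = k_n[V_ov V_DS − ½ V_DS²] and I_D = (V_DD − V_DS)/R_D. Equating: 41.2 V_DS² − 32.49 V_DS + 1.85 = 0, giving V_DS = 0.0618 V (the root below V_ov).
I_D = (1.85 − 0.0618) / 15.7 = 0.114 mA.

I_D = 0.114 mA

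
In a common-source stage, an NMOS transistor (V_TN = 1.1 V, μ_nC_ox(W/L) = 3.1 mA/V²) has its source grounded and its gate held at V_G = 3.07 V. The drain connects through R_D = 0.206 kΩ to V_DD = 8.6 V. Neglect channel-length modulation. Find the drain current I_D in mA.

V_GS = V_G = 3.07 V, so V_ov = 3.07 − 1.1 = 1.97 V.
Assume saturation: I_D = ½ k_n V_ov² = 0.5 × 3.1 × 1.97² = 6.02 mA, giving V_DS = V_DD − I_D R_D = 8.6 − 6.02 × 0.206 = 7.36 V.
V_DS = 7.36 V ≥ V_ov = 1.97 V, confirming saturation.

I_D = 6.02 mA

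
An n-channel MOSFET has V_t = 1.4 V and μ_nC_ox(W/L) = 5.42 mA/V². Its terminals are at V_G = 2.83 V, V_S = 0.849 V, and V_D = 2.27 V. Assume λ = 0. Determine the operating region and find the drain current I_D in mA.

V_GS = V_G − V_S = 2.83 − 0.849 = 1.98 V; V_DS = V_D − V_S = 2.27 − 0.849 = 1.42 V.
V_ov = V_GS − V_t = 1.98 − 1.4 = 0.581 V.
Since V_DS = 1.42 V ≥ V_ov = 0.581 V, the device is in saturation.
I_D = ½ k_n V_ov² = 0.5 × 5.42 × 0.581² = 0.915 mA.

Saturation; I_D = 0.915 mA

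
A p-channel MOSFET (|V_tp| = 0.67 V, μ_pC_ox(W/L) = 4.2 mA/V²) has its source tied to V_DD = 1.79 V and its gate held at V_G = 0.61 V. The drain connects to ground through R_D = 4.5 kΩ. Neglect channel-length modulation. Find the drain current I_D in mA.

V_SG = V_DD − V_G = 1.79 − 0.61 = 1.18 V, so V_ov = 1.18 − 0.67 = 0.51 V.
Assume saturation: I_D = ½ k_p V_ov² = 0.5 × 4.2 × 0.51² = 0.546 mA, giving V_SD = V_DD − I_D R_D = 1.79 − 0.546 × 4.5 = -0.668 V.
But -0.668 V < V_ov = 0.51 V, so the device is actually in triode.
In triode I_D = k_p[V_ov V_SD − ½ V_SD²] and I_D = (V_DD − V_SD)/R_D. Equating: 9.45 V_SD² − 10.64 V_SD + 1.79 = 0, giving V_SD = 0.206 V (the root below V_ov).
I_D = (1.79 − 0.206) / 4.5 = 0.352 mA.

I_D = 0.352 mA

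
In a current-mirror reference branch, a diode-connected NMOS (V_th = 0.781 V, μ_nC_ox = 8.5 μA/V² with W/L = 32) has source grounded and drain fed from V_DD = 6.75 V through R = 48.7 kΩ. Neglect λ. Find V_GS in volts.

With gate tied to drain, V_GS = V_DS ≥ V_GS − V_th, so the device is in saturation.
k_n = μ_nC_ox · (W/L) = 0.272 mA/V².
KCL at the drain: ½ k_n (V_GS − V_th)² = (V_DD − V_GS)/R.
Let x = V_GS − 0.781. Then 6.62 x² + x − 5.969 = 0, giving x = 0.877 V (positive root), so V_GS = 1.66 V.
I_D = (V_DD − V_GS)/R = (6.75 − 1.66) / 48.7 = 0.105 mA.

V_GS = 1.66 V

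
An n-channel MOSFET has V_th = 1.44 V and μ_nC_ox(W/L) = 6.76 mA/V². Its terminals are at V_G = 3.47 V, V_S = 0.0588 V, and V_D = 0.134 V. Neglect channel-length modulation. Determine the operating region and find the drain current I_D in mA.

Triode; I_D = 0.983 mA

V_GS = V_G − V_S = 3.47 − 0.0588 = 3.41 V; V_DS = V_D − V_S = 0.134 − 0.0588 = 0.0752 V.
V_ov = V_GS − V_th = 3.41 − 1.44 = 1.97 V.
Since V_DS = 0.0752 V < V_ov = 1.97 V, the device is in the triode region.
I_D = k_n [V_ov · V_DS − ½ V_DS²] = 6.76 × [1.97 × 0.0752 − 0.5 × 0.0752²] = 0.983 mA.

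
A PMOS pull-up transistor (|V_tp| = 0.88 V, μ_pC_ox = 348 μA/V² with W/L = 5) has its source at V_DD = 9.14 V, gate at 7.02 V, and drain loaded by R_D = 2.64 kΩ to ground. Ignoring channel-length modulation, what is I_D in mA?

I_D = 1.34 mA

V_SG = V_DD − V_G = 9.14 − 7.02 = 2.12 V, so V_ov = 2.12 − 0.88 = 1.24 V.
k_p = μ_pC_ox · (W/L) = 1.74 mA/V².
Assume saturation: I_D = ½ k_p V_ov² = 0.5 × 1.74 × 1.24² = 1.34 mA, giving V_SD = V_DD − I_D R_D = 9.14 − 1.34 × 2.64 = 5.61 V.
V_SD = 5.61 V ≥ V_ov = 1.24 V, confirming saturation.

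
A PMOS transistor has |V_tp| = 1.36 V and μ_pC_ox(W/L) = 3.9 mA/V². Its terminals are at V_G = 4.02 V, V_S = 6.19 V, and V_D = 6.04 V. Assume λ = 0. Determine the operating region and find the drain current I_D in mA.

Triode; I_D = 0.430 mA

V_SG = V_S − V_G = 6.19 − 4.02 = 2.17 V; V_SD = V_S − V_D = 6.19 − 6.04 = 0.15 V.
V_ov = V_SG − |V_tp| = 2.17 − 1.36 = 0.81 V.
Since V_SD = 0.15 V < V_ov = 0.81 V, the device is in the triode region.
I_D = k_p [V_ov · V_SD − ½ V_SD²] = 3.9 × [0.81 × 0.15 − 0.5 × 0.15²] = 0.43 mA.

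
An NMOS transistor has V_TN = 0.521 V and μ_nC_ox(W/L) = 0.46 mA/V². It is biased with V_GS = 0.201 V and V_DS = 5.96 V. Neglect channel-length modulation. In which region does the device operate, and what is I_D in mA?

V_GS = 0.201 V < V_TN = 0.521 V, so the transistor is in cutoff.

Cutoff; I_D = 0 mA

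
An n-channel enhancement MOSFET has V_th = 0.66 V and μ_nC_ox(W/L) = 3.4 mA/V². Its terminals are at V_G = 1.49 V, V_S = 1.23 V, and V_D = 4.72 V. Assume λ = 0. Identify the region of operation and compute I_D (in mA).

Cutoff; I_D = 0 mA

V_GS = V_G − V_S = 1.49 − 1.23 = 0.26 V; V_DS = V_D − V_S = 4.72 − 1.23 = 3.49 V.
V_GS = 0.26 V < V_th = 0.66 V, so the transistor is in cutoff.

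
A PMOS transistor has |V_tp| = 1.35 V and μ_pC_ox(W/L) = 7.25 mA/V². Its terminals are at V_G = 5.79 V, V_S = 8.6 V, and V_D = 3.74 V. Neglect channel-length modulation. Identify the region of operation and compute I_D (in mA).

Saturation; I_D = 7.73 mA

V_SG = V_S − V_G = 8.6 − 5.79 = 2.81 V; V_SD = V_S − V_D = 8.6 − 3.74 = 4.86 V.
V_ov = V_SG − |V_tp| = 2.81 − 1.35 = 1.46 V.
Since V_SD = 4.86 V ≥ V_ov = 1.46 V, the device is in saturation.
I_D = ½ k_p V_ov² = 0.5 × 7.25 × 1.46² = 7.73 mA.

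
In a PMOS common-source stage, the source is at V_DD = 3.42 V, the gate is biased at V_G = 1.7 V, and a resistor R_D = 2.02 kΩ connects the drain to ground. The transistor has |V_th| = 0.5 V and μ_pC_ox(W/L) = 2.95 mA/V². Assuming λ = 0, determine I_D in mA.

I_D = 1.44 mA

V_SG = V_DD − V_G = 3.42 − 1.7 = 1.72 V, so V_ov = 1.72 − 0.5 = 1.22 V.
Assume saturation: I_D = ½ k_p V_ov² = 0.5 × 2.95 × 1.22² = 2.2 mA, giving V_SD = V_DD − I_D R_D = 3.42 − 2.2 × 2.02 = -1.01 V.
But -1.01 V < V_ov = 1.22 V, so the device is actually in triode.
In triode I_D = k_p[V_ov V_SD − ½ V_SD²] and I_D = (V_DD − V_SD)/R_D. Equating: 2.98 V_SD² − 8.27 V_SD + 3.42 = 0, giving V_SD = 0.506 V (the root below V_ov).
I_D = (3.42 − 0.506) / 2.02 = 1.44 mA.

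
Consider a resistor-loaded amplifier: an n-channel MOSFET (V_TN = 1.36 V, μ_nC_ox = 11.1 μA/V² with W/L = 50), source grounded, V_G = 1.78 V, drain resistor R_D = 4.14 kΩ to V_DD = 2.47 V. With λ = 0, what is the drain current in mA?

I_D = 0.0490 mA

V_GS = V_G = 1.78 V, so V_ov = 1.78 − 1.36 = 0.42 V.
k_n = μ_nC_ox · (W/L) = 0.555 mA/V².
Assume saturation: I_D = ½ k_n V_ov² = 0.5 × 0.555 × 0.42² = 0.049 mA, giving V_DS = V_DD − I_D R_D = 2.47 − 0.049 × 4.14 = 2.27 V.
V_DS = 2.27 V ≥ V_ov = 0.42 V, confirming saturation.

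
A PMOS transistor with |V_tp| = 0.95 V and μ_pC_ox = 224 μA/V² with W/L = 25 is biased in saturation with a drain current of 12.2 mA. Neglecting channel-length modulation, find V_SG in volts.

V_SG = 3.04 V

k_p = μ_pC_ox · (W/L) = 5.6 mA/V².
In saturation I_D = ½ k_p (V_SG − |V_tp|)², so V_SG − |V_tp| = √(2 I_D / k_p) = √(2 × 12.2 / 5.6) = 2.09 V.
V_SG = 0.95 + 2.09 = 3.04 V.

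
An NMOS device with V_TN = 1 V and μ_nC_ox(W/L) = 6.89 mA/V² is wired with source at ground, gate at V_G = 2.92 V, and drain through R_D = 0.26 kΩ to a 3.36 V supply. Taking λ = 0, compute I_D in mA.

I_D = 9.34 mA

V_GS = V_G = 2.92 V, so V_ov = 2.92 − 1 = 1.92 V.
Assume saturation: I_D = ½ k_n V_ov² = 0.5 × 6.89 × 1.92² = 12.7 mA, giving V_DS = V_DD − I_D R_D = 3.36 − 12.7 × 0.26 = 0.0581 V.
But 0.0581 V < V_ov = 1.92 V, so the device is actually in triode.
In triode I_D = k_n[V_ov V_DS − ½ V_DS²] and I_D = (V_DD − V_DS)/R_D. Equating: 0.896 V_DS² − 4.439 V_DS + 3.36 = 0, giving V_DS = 0.932 V (the root below V_ov).
I_D = (3.36 − 0.932) / 0.26 = 9.34 mA.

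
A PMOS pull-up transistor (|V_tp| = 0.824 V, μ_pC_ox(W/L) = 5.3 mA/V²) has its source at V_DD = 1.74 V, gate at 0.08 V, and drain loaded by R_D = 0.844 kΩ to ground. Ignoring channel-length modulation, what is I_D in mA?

I_D = 1.50 mA

V_SG = V_DD − V_G = 1.74 − 0.08 = 1.66 V, so V_ov = 1.66 − 0.824 = 0.836 V.
Assume saturation: I_D = ½ k_p V_ov² = 0.5 × 5.3 × 0.836² = 1.85 mA, giving V_SD = V_DD − I_D R_D = 1.74 − 1.85 × 0.844 = 0.177 V.
But 0.177 V < V_ov = 0.836 V, so the device is actually in triode.
In triode I_D = k_p[V_ov V_SD − ½ V_SD²] and I_D = (V_DD − V_SD)/R_D. Equating: 2.24 V_SD² − 4.74 V_SD + 1.74 = 0, giving V_SD = 0.472 V (the root below V_ov).
I_D = (1.74 − 0.472) / 0.844 = 1.5 mA.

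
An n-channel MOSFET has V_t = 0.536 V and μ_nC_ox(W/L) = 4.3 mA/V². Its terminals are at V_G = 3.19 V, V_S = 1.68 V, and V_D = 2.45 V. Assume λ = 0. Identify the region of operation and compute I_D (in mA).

Triode; I_D = 1.95 mA

V_GS = V_G − V_S = 3.19 − 1.68 = 1.51 V; V_DS = V_D − V_S = 2.45 − 1.68 = 0.77 V.
V_ov = V_GS − V_t = 1.51 − 0.536 = 0.974 V.
Since V_DS = 0.77 V < V_ov = 0.974 V, the device is in the triode region.
I_D = k_n [V_ov · V_DS − ½ V_DS²] = 4.3 × [0.974 × 0.77 − 0.5 × 0.77²] = 1.95 mA.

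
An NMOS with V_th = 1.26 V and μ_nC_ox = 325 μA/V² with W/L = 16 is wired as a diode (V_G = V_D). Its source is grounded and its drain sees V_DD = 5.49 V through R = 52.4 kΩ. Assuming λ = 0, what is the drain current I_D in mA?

I_D = 0.0774 mA

With gate tied to drain, V_GS = V_DS ≥ V_GS − V_th, so the device is in saturation.
k_n = μ_nC_ox · (W/L) = 5.2 mA/V².
KCL at the drain: ½ k_n (V_GS − V_th)² = (V_DD − V_GS)/R.
Let x = V_GS − 1.26. Then 136 x² + x − 4.23 = 0, giving x = 0.173 V (positive root), so V_GS = 1.43 V.
I_D = (V_DD − V_GS)/R = (5.49 − 1.43) / 52.4 = 0.0774 mA.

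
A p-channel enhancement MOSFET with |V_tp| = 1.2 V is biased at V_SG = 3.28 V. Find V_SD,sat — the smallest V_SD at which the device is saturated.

V_SD,sat = 2.08 V

The boundary between triode and saturation is V_SD = V_SG − |V_tp| = V_ov.
V_ov = 3.28 − 1.2 = 2.08 V.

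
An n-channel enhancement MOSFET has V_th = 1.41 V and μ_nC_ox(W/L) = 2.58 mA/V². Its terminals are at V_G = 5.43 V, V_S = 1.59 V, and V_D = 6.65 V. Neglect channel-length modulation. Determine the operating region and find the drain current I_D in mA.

Saturation; I_D = 7.62 mA

V_GS = V_G − V_S = 5.43 − 1.59 = 3.84 V; V_DS = V_D − V_S = 6.65 − 1.59 = 5.06 V.
V_ov = V_GS − V_th = 3.84 − 1.41 = 2.43 V.
Since V_DS = 5.06 V ≥ V_ov = 2.43 V, the device is in saturation.
I_D = ½ k_n V_ov² = 0.5 × 2.58 × 2.43² = 7.62 mA.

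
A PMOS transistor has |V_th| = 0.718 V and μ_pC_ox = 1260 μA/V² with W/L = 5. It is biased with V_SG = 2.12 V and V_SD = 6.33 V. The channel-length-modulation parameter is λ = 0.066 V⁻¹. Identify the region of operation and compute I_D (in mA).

k_p = μ_pC_ox · (W/L) = 6.3 mA/V².
V_ov = V_SG − |V_th| = 2.12 − 0.718 = 1.4 V.
Since V_SD = 6.33 V ≥ V_ov = 1.4 V, the device is in saturation.
I_D = ½ k_p V_ov² (1 + λ V_SD) = 0.5 × 6.3 × 1.4² × (1 + 0.066 × 6.33) = 8.78 mA.

Saturation; I_D = 8.78 mA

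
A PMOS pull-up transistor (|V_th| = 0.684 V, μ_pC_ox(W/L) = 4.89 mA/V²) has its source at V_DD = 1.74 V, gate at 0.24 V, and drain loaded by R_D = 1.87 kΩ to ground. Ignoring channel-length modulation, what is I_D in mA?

I_D = 0.804 mA

V_SG = V_DD − V_G = 1.74 − 0.24 = 1.5 V, so V_ov = 1.5 − 0.684 = 0.816 V.
Assume saturation: I_D = ½ k_p V_ov² = 0.5 × 4.89 × 0.816² = 1.63 mA, giving V_SD = V_DD − I_D R_D = 1.74 − 1.63 × 1.87 = -1.3 V.
But -1.3 V < V_ov = 0.816 V, so the device is actually in triode.
In triode I_D = k_p[V_ov V_SD − ½ V_SD²] and I_D = (V_DD − V_SD)/R_D. Equating: 4.57 V_SD² − 8.462 V_SD + 1.74 = 0, giving V_SD = 0.236 V (the root below V_ov).
I_D = (1.74 − 0.236) / 1.87 = 0.804 mA.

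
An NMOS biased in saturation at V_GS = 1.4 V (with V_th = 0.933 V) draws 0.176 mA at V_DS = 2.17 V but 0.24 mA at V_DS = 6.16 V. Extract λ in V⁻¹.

With V_GS fixed, I_D ∝ (1 + λ V_DS) in saturation, so I_D2/I_D1 = (1 + λ V_DS2)/(1 + λ V_DS1).
0.24/0.176 = 1.364 = (1 + 6.16 λ)/(1 + 2.17 λ).
Solving: λ (I_D1 V_DS2 − I_D2 V_DS1) = I_D2 − I_D1, so λ = (0.24 − 0.176) / (0.176 × 6.16 − 0.24 × 2.17) = 0.064 / 0.563 = 0.114 V⁻¹.

λ = 0.114 V⁻¹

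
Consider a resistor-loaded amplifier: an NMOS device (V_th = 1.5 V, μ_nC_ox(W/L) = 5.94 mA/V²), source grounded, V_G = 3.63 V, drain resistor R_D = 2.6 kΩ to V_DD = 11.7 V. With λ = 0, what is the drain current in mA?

I_D = 4.35 mA

V_GS = V_G = 3.63 V, so V_ov = 3.63 − 1.5 = 2.13 V.
Assume saturation: I_D = ½ k_n V_ov² = 0.5 × 5.94 × 2.13² = 13.5 mA, giving V_DS = V_DD − I_D R_D = 11.7 − 13.5 × 2.6 = -23.3 V.
But -23.3 V < V_ov = 2.13 V, so the device is actually in triode.
In triode I_D = k_n[V_ov V_DS − ½ V_DS²] and I_D = (V_DD − V_DS)/R_D. Equating: 7.72 V_DS² − 33.9 V_DS + 11.7 = 0, giving V_DS = 0.378 V (the root below V_ov).
I_D = (11.7 − 0.378) / 2.6 = 4.35 mA.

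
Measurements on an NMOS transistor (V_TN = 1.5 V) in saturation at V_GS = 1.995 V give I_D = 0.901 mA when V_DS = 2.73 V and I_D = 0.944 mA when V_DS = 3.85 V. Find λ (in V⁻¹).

λ = 0.0482 V⁻¹

With V_GS fixed, I_D ∝ (1 + λ V_DS) in saturation, so I_D2/I_D1 = (1 + λ V_DS2)/(1 + λ V_DS1).
0.944/0.901 = 1.048 = (1 + 3.85 λ)/(1 + 2.73 λ).
Solving: λ (I_D1 V_DS2 − I_D2 V_DS1) = I_D2 − I_D1, so λ = (0.944 − 0.901) / (0.901 × 3.85 − 0.944 × 2.73) = 0.043 / 0.892 = 0.0482 V⁻¹.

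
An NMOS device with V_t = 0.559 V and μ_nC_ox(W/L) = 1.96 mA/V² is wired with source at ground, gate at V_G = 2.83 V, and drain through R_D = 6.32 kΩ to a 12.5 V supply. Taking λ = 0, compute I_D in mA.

I_D = 1.90 mA

V_GS = V_G = 2.83 V, so V_ov = 2.83 − 0.559 = 2.27 V.
Assume saturation: I_D = ½ k_n V_ov² = 0.5 × 1.96 × 2.27² = 5.05 mA, giving V_DS = V_DD − I_D R_D = 12.5 − 5.05 × 6.32 = -19.4 V.
But -19.4 V < V_ov = 2.27 V, so the device is actually in triode.
In triode I_D = k_n[V_ov V_DS − ½ V_DS²] and I_D = (V_DD − V_DS)/R_D. Equating: 6.19 V_DS² − 29.13 V_DS + 12.5 = 0, giving V_DS = 0.478 V (the root below V_ov).
I_D = (12.5 − 0.478) / 6.32 = 1.9 mA.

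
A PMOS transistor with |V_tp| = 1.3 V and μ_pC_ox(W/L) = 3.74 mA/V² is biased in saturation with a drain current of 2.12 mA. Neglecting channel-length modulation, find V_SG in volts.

V_SG = 2.36 V

In saturation I_D = ½ k_p (V_SG − |V_tp|)², so V_SG − |V_tp| = √(2 I_D / k_p) = √(2 × 2.12 / 3.74) = 1.06 V.
V_SG = 1.3 + 1.06 = 2.36 V.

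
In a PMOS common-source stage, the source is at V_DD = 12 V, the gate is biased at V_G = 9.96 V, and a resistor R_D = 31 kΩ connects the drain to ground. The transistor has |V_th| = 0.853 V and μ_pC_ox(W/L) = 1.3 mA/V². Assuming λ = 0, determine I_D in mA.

I_D = 0.378 mA

V_SG = V_DD − V_G = 12 − 9.96 = 2.04 V, so V_ov = 2.04 − 0.853 = 1.19 V.
Assume saturation: I_D = ½ k_p V_ov² = 0.5 × 1.3 × 1.19² = 0.916 mA, giving V_SD = V_DD − I_D R_D = 12 − 0.916 × 31 = -16.4 V.
But -16.4 V < V_ov = 1.19 V, so the device is actually in triode.
In triode I_D = k_p[V_ov V_SD − ½ V_SD²] and I_D = (V_DD − V_SD)/R_D. Equating: 20.2 V_SD² − 48.84 V_SD + 12 = 0, giving V_SD = 0.277 V (the root below V_ov).
I_D = (12 − 0.277) / 31 = 0.378 mA.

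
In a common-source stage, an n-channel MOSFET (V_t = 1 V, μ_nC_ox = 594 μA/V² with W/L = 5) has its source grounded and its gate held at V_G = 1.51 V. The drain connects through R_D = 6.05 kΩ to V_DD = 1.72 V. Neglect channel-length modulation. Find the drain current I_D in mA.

V_GS = V_G = 1.51 V, so V_ov = 1.51 − 1 = 0.51 V.
k_n = μ_nC_ox · (W/L) = 2.97 mA/V².
Assume saturation: I_D = ½ k_n V_ov² = 0.5 × 2.97 × 0.51² = 0.386 mA, giving V_DS = V_DD − I_D R_D = 1.72 − 0.386 × 6.05 = -0.617 V.
But -0.617 V < V_ov = 0.51 V, so the device is actually in triode.
In triode I_D = k_n[V_ov V_DS − ½ V_DS²] and I_D = (V_DD − V_DS)/R_D. Equating: 8.98 V_DS² − 10.16 V_DS + 1.72 = 0, giving V_DS = 0.207 V (the root below V_ov).
I_D = (1.72 − 0.207) / 6.05 = 0.25 mA.

I_D = 0.250 mA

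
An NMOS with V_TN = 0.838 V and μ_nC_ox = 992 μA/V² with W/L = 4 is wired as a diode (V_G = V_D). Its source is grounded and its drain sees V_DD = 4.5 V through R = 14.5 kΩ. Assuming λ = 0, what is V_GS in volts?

With gate tied to drain, V_GS = V_DS ≥ V_GS − V_TN, so the device is in saturation.
k_n = μ_nC_ox · (W/L) = 3.968 mA/V².
KCL at the drain: ½ k_n (V_GS − V_TN)² = (V_DD − V_GS)/R.
Let x = V_GS − 0.838. Then 28.8 x² + x − 3.662 = 0, giving x = 0.34 V (positive root), so V_GS = 1.18 V.
I_D = (V_DD − V_GS)/R = (4.5 − 1.18) / 14.5 = 0.229 mA.

V_GS = 1.18 V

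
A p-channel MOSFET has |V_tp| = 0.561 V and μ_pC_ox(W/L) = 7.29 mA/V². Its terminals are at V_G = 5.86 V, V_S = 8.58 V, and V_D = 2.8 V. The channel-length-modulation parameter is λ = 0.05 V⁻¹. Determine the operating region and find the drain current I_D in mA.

Saturation; I_D = 21.9 mA

V_SG = V_S − V_G = 8.58 − 5.86 = 2.72 V; V_SD = V_S − V_D = 8.58 − 2.8 = 5.78 V.
V_ov = V_SG − |V_tp| = 2.72 − 0.561 = 2.16 V.
Since V_SD = 5.78 V ≥ V_ov = 2.16 V, the device is in saturation.
I_D = ½ k_p V_ov² (1 + λ V_SD) = 0.5 × 7.29 × 2.16² × (1 + 0.05 × 5.78) = 21.9 mA.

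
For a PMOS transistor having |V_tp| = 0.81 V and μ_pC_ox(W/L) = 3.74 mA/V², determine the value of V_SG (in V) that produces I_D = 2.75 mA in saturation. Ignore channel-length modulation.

V_SG = 2.02 V

In saturation I_D = ½ k_p (V_SG − |V_tp|)², so V_SG − |V_tp| = √(2 I_D / k_p) = √(2 × 2.75 / 3.74) = 1.21 V.
V_SG = 0.81 + 1.21 = 2.02 V.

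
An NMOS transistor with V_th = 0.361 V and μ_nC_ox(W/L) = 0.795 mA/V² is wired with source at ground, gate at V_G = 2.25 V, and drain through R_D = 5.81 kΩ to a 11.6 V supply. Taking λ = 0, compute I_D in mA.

V_GS = V_G = 2.25 V, so V_ov = 2.25 − 0.361 = 1.89 V.
Assume saturation: I_D = ½ k_n V_ov² = 0.5 × 0.795 × 1.89² = 1.42 mA, giving V_DS = V_DD − I_D R_D = 11.6 − 1.42 × 5.81 = 3.36 V.
V_DS = 3.36 V ≥ V_ov = 1.89 V, confirming saturation.

I_D = 1.42 mA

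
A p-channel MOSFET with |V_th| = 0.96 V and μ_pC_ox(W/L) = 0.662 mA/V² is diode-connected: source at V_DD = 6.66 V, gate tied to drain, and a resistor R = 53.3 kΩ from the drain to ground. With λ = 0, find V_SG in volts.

With gate tied to drain, V_SG = V_SD ≥ V_SG − |V_th|, so the device is in saturation.
KCL at the drain: ½ k_p (V_SG − |V_th|)² = (V_DD − V_SG)/R.
Let x = V_SG − 0.96. Then 17.6 x² + x − 5.7 = 0, giving x = 0.541 V (positive root), so V_SG = 1.5 V.
I_D = (V_DD − V_SG)/R = (6.66 − 1.5) / 53.3 = 0.0968 mA.

V_SG = 1.50 V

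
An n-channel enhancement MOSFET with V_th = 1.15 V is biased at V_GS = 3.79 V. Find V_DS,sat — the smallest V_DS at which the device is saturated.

V_DS,sat = 2.64 V

The boundary between triode and saturation is V_DS = V_GS − V_th = V_ov.
V_ov = 3.79 − 1.15 = 2.64 V.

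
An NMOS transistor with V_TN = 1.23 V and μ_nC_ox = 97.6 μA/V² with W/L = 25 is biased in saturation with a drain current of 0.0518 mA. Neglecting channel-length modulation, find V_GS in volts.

V_GS = 1.44 V

k_n = μ_nC_ox · (W/L) = 2.44 mA/V².
In saturation I_D = ½ k_n (V_GS − V_TN)², so V_GS − V_TN = √(2 I_D / k_n) = √(2 × 0.0518 / 2.44) = 0.206 V.
V_GS = 1.23 + 0.206 = 1.44 V.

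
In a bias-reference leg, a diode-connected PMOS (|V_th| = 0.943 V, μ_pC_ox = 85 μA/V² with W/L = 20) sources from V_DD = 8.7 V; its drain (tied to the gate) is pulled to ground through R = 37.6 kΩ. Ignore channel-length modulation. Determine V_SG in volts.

With gate tied to drain, V_SG = V_SD ≥ V_SG − |V_th|, so the device is in saturation.
k_p = μ_pC_ox · (W/L) = 1.7 mA/V².
KCL at the drain: ½ k_p (V_SG − |V_th|)² = (V_DD − V_SG)/R.
Let x = V_SG − 0.943. Then 32 x² + x − 7.757 = 0, giving x = 0.477 V (positive root), so V_SG = 1.42 V.
I_D = (V_DD − V_SG)/R = (8.7 − 1.42) / 37.6 = 0.194 mA.

V_SG = 1.42 V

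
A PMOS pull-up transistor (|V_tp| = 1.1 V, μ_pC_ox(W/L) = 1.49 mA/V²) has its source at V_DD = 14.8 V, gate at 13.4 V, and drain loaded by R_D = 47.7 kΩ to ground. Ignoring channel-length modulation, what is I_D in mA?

V_SG = V_DD − V_G = 14.8 − 13.4 = 1.4 V, so V_ov = 1.4 − 1.1 = 0.3 V.
Assume saturation: I_D = ½ k_p V_ov² = 0.5 × 1.49 × 0.3² = 0.0671 mA, giving V_SD = V_DD − I_D R_D = 14.8 − 0.0671 × 47.7 = 11.6 V.
V_SD = 11.6 V ≥ V_ov = 0.3 V, confirming saturation.

I_D = 0.0671 mA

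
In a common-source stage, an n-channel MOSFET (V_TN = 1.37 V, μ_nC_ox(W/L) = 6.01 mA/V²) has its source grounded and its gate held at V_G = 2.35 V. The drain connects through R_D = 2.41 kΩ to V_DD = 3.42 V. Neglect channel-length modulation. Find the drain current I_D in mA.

I_D = 1.31 mA

V_GS = V_G = 2.35 V, so V_ov = 2.35 − 1.37 = 0.98 V.
Assume saturation: I_D = ½ k_n V_ov² = 0.5 × 6.01 × 0.98² = 2.89 mA, giving V_DS = V_DD − I_D R_D = 3.42 − 2.89 × 2.41 = -3.54 V.
But -3.54 V < V_ov = 0.98 V, so the device is actually in triode.
In triode I_D = k_n[V_ov V_DS − ½ V_DS²] and I_D = (V_DD − V_DS)/R_D. Equating: 7.24 V_DS² − 15.19 V_DS + 3.42 = 0, giving V_DS = 0.256 V (the root below V_ov).
I_D = (3.42 − 0.256) / 2.41 = 1.31 mA.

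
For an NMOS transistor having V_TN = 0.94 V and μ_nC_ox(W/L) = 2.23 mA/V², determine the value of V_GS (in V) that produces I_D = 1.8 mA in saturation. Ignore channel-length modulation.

In saturation I_D = ½ k_n (V_GS − V_TN)², so V_GS − V_TN = √(2 I_D / k_n) = √(2 × 1.8 / 2.23) = 1.27 V.
V_GS = 0.94 + 1.27 = 2.21 V.

V_GS = 2.21 V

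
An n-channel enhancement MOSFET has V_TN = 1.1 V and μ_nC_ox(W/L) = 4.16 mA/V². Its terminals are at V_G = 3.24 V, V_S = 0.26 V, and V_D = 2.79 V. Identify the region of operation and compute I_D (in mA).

Saturation; I_D = 7.35 mA

V_GS = V_G − V_S = 3.24 − 0.26 = 2.98 V; V_DS = V_D − V_S = 2.79 − 0.26 = 2.53 V.
V_ov = V_GS − V_TN = 2.98 − 1.1 = 1.88 V.
Since V_DS = 2.53 V ≥ V_ov = 1.88 V, the device is in saturation.
I_D = ½ k_n V_ov² = 0.5 × 4.16 × 1.88² = 7.35 mA.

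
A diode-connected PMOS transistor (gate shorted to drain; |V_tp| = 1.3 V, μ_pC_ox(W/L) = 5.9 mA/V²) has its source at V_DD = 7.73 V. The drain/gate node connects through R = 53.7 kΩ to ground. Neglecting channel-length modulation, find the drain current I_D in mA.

With gate tied to drain, V_SG = V_SD ≥ V_SG − |V_tp|, so the device is in saturation.
KCL at the drain: ½ k_p (V_SG − |V_tp|)² = (V_DD − V_SG)/R.
Let x = V_SG − 1.3. Then 158 x² + x − 6.43 = 0, giving x = 0.198 V (positive root), so V_SG = 1.5 V.
I_D = (V_DD − V_SG)/R = (7.73 − 1.5) / 53.7 = 0.116 mA.

I_D = 0.116 mA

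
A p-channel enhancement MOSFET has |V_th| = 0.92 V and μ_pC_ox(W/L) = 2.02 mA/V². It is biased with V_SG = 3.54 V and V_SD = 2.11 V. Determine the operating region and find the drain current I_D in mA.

Triode; I_D = 6.67 mA

V_ov = V_SG − |V_th| = 3.54 − 0.92 = 2.62 V.
Since V_SD = 2.11 V < V_ov = 2.62 V, the device is in the triode region.
I_D = k_p [V_ov · V_SD − ½ V_SD²] = 2.02 × [2.62 × 2.11 − 0.5 × 2.11²] = 6.67 mA.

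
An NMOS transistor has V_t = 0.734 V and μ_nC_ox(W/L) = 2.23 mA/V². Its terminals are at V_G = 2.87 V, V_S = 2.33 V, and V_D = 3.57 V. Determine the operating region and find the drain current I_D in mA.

Cutoff; I_D = 0 mA

V_GS = V_G − V_S = 2.87 − 2.33 = 0.54 V; V_DS = V_D − V_S = 3.57 − 2.33 = 1.24 V.
V_GS = 0.54 V < V_t = 0.734 V, so the transistor is in cutoff.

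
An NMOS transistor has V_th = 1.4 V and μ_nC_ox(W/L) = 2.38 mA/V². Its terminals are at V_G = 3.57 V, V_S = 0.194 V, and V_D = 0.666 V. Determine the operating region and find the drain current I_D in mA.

V_GS = V_G − V_S = 3.57 − 0.194 = 3.38 V; V_DS = V_D − V_S = 0.666 − 0.194 = 0.472 V.
V_ov = V_GS − V_th = 3.38 − 1.4 = 1.98 V.
Since V_DS = 0.472 V < V_ov = 1.98 V, the device is in the triode region.
I_D = k_n [V_ov · V_DS − ½ V_DS²] = 2.38 × [1.98 × 0.472 − 0.5 × 0.472²] = 1.95 mA.

Triode; I_D = 1.95 mA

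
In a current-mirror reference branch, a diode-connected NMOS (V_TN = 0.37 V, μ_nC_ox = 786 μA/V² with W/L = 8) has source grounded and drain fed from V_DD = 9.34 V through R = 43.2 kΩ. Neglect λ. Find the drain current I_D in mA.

With gate tied to drain, V_GS = V_DS ≥ V_GS − V_TN, so the device is in saturation.
k_n = μ_nC_ox · (W/L) = 6.288 mA/V².
KCL at the drain: ½ k_n (V_GS − V_TN)² = (V_DD − V_GS)/R.
Let x = V_GS − 0.37. Then 136 x² + x − 8.97 = 0, giving x = 0.253 V (positive root), so V_GS = 0.623 V.
I_D = (V_DD − V_GS)/R = (9.34 − 0.623) / 43.2 = 0.202 mA.

I_D = 0.202 mA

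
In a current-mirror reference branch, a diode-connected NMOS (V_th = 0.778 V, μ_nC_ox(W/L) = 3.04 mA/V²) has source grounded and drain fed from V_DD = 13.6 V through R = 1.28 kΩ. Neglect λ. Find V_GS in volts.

V_GS = 3.10 V

With gate tied to drain, V_GS = V_DS ≥ V_GS − V_th, so the device is in saturation.
KCL at the drain: ½ k_n (V_GS − V_th)² = (V_DD − V_GS)/R.
Let x = V_GS − 0.778. Then 1.95 x² + x − 12.82 = 0, giving x = 2.32 V (positive root), so V_GS = 3.1 V.
I_D = (V_DD − V_GS)/R = (13.6 − 3.1) / 1.28 = 8.2 mA.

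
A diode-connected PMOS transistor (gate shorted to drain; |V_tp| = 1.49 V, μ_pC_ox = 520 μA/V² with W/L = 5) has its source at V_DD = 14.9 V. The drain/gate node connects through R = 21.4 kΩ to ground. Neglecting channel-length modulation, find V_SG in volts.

V_SG = 2.17 V

With gate tied to drain, V_SG = V_SD ≥ V_SG − |V_tp|, so the device is in saturation.
k_p = μ_pC_ox · (W/L) = 2.6 mA/V².
KCL at the drain: ½ k_p (V_SG − |V_tp|)² = (V_DD − V_SG)/R.
Let x = V_SG − 1.49. Then 27.8 x² + x − 13.41 = 0, giving x = 0.677 V (positive root), so V_SG = 2.17 V.
I_D = (V_DD − V_SG)/R = (14.9 − 2.17) / 21.4 = 0.595 mA.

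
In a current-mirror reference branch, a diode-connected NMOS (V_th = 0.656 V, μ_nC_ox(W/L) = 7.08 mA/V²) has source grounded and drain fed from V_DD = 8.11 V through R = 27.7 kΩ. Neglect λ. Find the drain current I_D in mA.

I_D = 0.259 mA

With gate tied to drain, V_GS = V_DS ≥ V_GS − V_th, so the device is in saturation.
KCL at the drain: ½ k_n (V_GS − V_th)² = (V_DD − V_GS)/R.
Let x = V_GS − 0.656. Then 98.1 x² + x − 7.454 = 0, giving x = 0.271 V (positive root), so V_GS = 0.927 V.
I_D = (V_DD − V_GS)/R = (8.11 − 0.927) / 27.7 = 0.259 mA.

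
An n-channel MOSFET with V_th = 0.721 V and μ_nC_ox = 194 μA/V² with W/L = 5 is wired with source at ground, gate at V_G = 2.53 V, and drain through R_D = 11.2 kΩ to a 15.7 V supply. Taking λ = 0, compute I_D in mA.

V_GS = V_G = 2.53 V, so V_ov = 2.53 − 0.721 = 1.81 V.
k_n = μ_nC_ox · (W/L) = 0.97 mA/V².
Assume saturation: I_D = ½ k_n V_ov² = 0.5 × 0.97 × 1.81² = 1.59 mA, giving V_DS = V_DD − I_D R_D = 15.7 − 1.59 × 11.2 = -2.08 V.
But -2.08 V < V_ov = 1.81 V, so the device is actually in triode.
In triode I_D = k_n[V_ov V_DS − ½ V_DS²] and I_D = (V_DD − V_DS)/R_D. Equating: 5.43 V_DS² − 20.65 V_DS + 15.7 = 0, giving V_DS = 1.05 V (the root below V_ov).
I_D = (15.7 − 1.05) / 11.2 = 1.31 mA.

I_D = 1.31 mA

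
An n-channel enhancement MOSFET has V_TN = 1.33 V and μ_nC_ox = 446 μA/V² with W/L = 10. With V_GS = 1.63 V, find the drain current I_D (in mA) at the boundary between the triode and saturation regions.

At the boundary V_DS = V_ov = V_GS − V_TN = 1.63 − 1.33 = 0.3 V.
k_n = μ_nC_ox · (W/L) = 4.46 mA/V².
I_D = ½ k_n V_ov² = 0.5 × 4.46 × 0.3² = 0.201 mA.

I_D = 0.201 mA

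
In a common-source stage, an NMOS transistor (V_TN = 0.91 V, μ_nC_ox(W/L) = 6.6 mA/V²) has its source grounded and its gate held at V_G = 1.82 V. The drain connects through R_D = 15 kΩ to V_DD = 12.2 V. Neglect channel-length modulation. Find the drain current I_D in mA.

I_D = 0.804 mA

V_GS = V_G = 1.82 V, so V_ov = 1.82 − 0.91 = 0.91 V.
Assume saturation: I_D = ½ k_n V_ov² = 0.5 × 6.6 × 0.91² = 2.73 mA, giving V_DS = V_DD − I_D R_D = 12.2 − 2.73 × 15 = -28.8 V.
But -28.8 V < V_ov = 0.91 V, so the device is actually in triode.
In triode I_D = k_n[V_ov V_DS − ½ V_DS²] and I_D = (V_DD − V_DS)/R_D. Equating: 49.5 V_DS² − 91.09 V_DS + 12.2 = 0, giving V_DS = 0.145 V (the root below V_ov).
I_D = (12.2 − 0.145) / 15 = 0.804 mA.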